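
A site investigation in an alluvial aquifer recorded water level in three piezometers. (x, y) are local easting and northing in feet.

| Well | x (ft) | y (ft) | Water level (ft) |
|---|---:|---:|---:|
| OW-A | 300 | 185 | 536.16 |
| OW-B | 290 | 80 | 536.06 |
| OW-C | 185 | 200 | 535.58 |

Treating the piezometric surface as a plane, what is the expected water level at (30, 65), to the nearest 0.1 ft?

534.7 ft

Taking OW-A as reference: OW-B−OW-A = (-10, -105, -0.10); OW-C−OW-A = (-115, 15, -0.58).
Solve a·Δx + b·Δy = Δh: det = (-10)·15 − (-115)·(-105) = -12225.
∂h/∂x = [(-0.10)·15 − (-0.58)·(-105)] / -12225 = +0.005104
∂h/∂y = [(-10)·(-0.58) − (-115)·(-0.10)] / -12225 = +0.0004663
h(30, 65) = 536.16 + (+0.005104)·(-270) + (+0.0004663)·(-120) = 536.16 -1.378 -0.056 = 534.726 ft.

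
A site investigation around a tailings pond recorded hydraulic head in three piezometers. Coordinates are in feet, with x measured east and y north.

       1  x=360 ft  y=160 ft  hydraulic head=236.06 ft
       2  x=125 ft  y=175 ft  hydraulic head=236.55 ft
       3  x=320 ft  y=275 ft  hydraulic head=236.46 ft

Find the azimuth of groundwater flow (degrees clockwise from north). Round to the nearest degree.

146°

Taking 1 as reference: 2−1 = (-235, 15, +0.49); 3−1 = (-40, 115, +0.40).
Determinant of the coordinate differences = (-235)·115 − (-40)·15 = -26425.
∂h/∂x = [(+0.49)·115 − (+0.40)·15] / -26425 = -0.001905
∂h/∂y = [(-235)·(+0.40) − (-40)·(+0.49)] / -26425 = +0.002816
Flow direction (−∇h) has components (+0.001905 E, -0.002816 N).
Azimuth = atan2(E, N) = atan2(+0.001905, -0.002816) = 145.9° ≈ 146°.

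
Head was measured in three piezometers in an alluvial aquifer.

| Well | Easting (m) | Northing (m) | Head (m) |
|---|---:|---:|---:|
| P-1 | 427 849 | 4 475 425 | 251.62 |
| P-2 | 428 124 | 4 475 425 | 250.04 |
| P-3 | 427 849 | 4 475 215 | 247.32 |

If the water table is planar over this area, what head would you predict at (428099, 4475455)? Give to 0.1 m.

250.8 m

∂h/∂x = (250.04 − 251.62) / (428124 − 427849) = -0.005745
∂h/∂y = (247.32 − 251.62) / (4475215 − 4475425) = +0.02048
h(428099, 4475455) = 251.62 + (-0.005745)·(250) + (+0.02048)·(30) = 251.62 -1.436 +0.614 = 250.798 m.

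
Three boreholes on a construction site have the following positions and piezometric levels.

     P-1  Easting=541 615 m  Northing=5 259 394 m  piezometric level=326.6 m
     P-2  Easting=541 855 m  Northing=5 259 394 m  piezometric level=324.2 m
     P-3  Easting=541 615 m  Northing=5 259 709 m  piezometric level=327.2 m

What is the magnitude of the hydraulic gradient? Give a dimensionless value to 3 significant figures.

0.0102

∂h/∂x = (324.2 − 326.6) / (541855 − 541615) = -0.01000
∂h/∂y = (327.2 − 326.6) / (5259709 − 5259394) = +0.001905
|∇h| = √(-0.01000² + 0.001905²) = 0.01018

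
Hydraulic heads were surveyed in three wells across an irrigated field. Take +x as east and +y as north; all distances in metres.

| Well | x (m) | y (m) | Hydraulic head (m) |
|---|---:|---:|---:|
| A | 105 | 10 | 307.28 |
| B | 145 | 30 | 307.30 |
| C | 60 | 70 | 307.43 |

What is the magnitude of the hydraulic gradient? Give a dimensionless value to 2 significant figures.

Taking A as reference: B−A = (40, 20, +0.02); C−A = (-45, 60, +0.15).
Solve a·Δx + b·Δy = Δh: det = 40·60 − (-45)·20 = 3300.
∂h/∂x = [(+0.02)·60 − (+0.15)·20] / 3300 = -0.0005455
∂h/∂y = [40·(+0.15) − (-45)·(+0.02)] / 3300 = +0.002091
|∇h| = √(-0.0005455² + 0.002091²) = 0.002161

0.0022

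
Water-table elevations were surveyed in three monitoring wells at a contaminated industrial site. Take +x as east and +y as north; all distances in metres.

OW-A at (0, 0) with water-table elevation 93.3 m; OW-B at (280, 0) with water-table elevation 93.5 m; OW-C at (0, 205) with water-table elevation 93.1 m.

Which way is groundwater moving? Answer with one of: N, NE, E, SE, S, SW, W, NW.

NW

∂h/∂x = (93.5 − 93.3) / (280 − 0) = +0.0007143
∂h/∂y = (93.1 − 93.3) / (205 − 0) = -0.0009756
Flow = −∇h = (-0.0007143 east, +0.0009756 north), which points northwest.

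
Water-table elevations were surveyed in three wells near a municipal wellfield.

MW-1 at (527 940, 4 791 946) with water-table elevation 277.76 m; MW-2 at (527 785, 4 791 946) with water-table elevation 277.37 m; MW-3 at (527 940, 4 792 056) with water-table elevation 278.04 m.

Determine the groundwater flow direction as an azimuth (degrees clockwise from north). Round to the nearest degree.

225°

∂h/∂x = (277.37 − 277.76) / (527785 − 527940) = +0.002516
∂h/∂y = (278.04 − 277.76) / (4792056 − 4791946) = +0.002545
Flow direction (−∇h) has components (-0.002516 E, -0.002545 N).
Azimuth = atan2(E, N) = atan2(-0.002516, -0.002545) = 224.7° ≈ 225°.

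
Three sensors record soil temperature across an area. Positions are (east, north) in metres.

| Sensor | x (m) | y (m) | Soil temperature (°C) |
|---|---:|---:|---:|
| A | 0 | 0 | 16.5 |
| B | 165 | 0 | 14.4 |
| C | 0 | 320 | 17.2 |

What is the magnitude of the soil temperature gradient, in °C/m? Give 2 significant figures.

∂T/∂x = (14.4 − 16.5) / (165 − 0) = -0.01273
∂T/∂y = (17.2 − 16.5) / (320 − 0) = +0.002187
|∇f| = √(-0.01273² + 0.002187²) = 0.01292 °C/m

0.013 °C/m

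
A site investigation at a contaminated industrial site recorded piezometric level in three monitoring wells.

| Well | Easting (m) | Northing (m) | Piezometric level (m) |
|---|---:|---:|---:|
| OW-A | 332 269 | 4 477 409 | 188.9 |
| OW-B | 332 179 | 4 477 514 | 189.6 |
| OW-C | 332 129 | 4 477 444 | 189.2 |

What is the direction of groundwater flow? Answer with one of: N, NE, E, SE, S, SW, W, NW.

Differences from OW-A: to OW-B (Δx, Δy, Δh) = (-90, 105, +0.7); to OW-C = (-140, 35, +0.3).
Solve a·Δx + b·Δy = Δh: det = (-90)·35 − (-140)·105 = 11550.
∂h/∂x = [(+0.7)·35 − (+0.3)·105] / 11550 = -0.0006061
∂h/∂y = [(-90)·(+0.3) − (-140)·(+0.7)] / 11550 = +0.006147
Flow = −∇h = (+0.0006061 east, -0.006147 north), which points south.

S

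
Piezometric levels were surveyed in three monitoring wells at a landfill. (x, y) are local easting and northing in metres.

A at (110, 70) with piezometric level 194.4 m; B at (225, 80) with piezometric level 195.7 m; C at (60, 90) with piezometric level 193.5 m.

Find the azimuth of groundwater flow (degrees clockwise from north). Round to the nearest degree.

318°

Taking A as reference: B−A = (115, 10, +1.3); C−A = (-50, 20, -0.9).
Solve a·Δx + b·Δy = Δh: det = 115·20 − (-50)·10 = 2800.
∂h/∂x = [(+1.3)·20 − (-0.9)·10] / 2800 = +0.01250
∂h/∂y = [115·(-0.9) − (-50)·(+1.3)] / 2800 = -0.01375
Flow direction (−∇h) has components (-0.01250 E, +0.01375 N).
Azimuth = atan2(E, N) = atan2(-0.01250, +0.01375) = 317.7° ≈ 318°.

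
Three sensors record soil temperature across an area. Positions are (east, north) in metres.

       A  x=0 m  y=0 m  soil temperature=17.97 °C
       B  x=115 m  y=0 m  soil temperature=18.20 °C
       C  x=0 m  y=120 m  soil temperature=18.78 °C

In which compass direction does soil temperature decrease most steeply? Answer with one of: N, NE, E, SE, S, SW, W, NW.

S

∂T/∂x = (18.20 − 17.97) / (115 − 0) = +0.002000
∂T/∂y = (18.78 − 17.97) / (120 − 0) = +0.006750
Steepest decrease is along −∇f = (-0.002000 E, -0.006750 N) → south.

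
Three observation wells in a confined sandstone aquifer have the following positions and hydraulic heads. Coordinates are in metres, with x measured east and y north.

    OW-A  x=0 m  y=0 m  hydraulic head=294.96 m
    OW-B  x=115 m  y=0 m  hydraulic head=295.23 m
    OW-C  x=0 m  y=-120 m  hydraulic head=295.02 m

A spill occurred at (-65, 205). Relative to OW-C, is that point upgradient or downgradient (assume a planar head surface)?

downgradient

∂h/∂x = (295.23 − 294.96) / (115 − 0) = +0.002348
∂h/∂y = (295.02 − 294.96) / (-120 − 0) = -0.0005000
Head at (-65, 205) = 294.96 + (+0.002348)·(-65) + (-0.0005000)·(205) = 294.70 m.
That is lower than the 295.02 m at OW-C, so the point is downgradient.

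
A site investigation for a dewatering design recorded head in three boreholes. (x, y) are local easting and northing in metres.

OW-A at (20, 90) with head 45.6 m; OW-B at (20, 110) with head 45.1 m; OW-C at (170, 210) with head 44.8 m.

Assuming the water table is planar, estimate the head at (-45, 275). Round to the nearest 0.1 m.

Differences from OW-A: to OW-B (Δx, Δy, Δh) = (0, 20, -0.5); to OW-C = (150, 120, -0.8).
Determinant of the coordinate differences = 0·120 − 150·20 = -3000.
∂h/∂x = [(-0.5)·120 − (-0.8)·20] / -3000 = +0.01467
∂h/∂y = [0·(-0.8) − 150·(-0.5)] / -3000 = -0.02500
h(-45, 275) = 45.6 + (+0.01467)·(-65) + (-0.02500)·(185) = 45.6 -0.953 -4.625 = 40.022 m.

40.0 m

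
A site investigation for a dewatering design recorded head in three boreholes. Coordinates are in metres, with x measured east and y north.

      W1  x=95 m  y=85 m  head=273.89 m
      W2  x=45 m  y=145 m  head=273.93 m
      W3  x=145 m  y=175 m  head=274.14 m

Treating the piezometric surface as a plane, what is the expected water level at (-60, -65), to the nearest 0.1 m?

Differences from W1: to W2 (Δx, Δy, Δh) = (-50, 60, +0.04); to W3 = (50, 90, +0.25).
Determinant of the coordinate differences = (-50)·90 − 50·60 = -7500.
∂h/∂x = [(+0.04)·90 − (+0.25)·60] / -7500 = +0.001520
∂h/∂y = [(-50)·(+0.25) − 50·(+0.04)] / -7500 = +0.001933
h(-60, -65) = 273.89 + (+0.001520)·(-155) + (+0.001933)·(-150) = 273.89 -0.236 -0.290 = 273.364 m.

273.4 m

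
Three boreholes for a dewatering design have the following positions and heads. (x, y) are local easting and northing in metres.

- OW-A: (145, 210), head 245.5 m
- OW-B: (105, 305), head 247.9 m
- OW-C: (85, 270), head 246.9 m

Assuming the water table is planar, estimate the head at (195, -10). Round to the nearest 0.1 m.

239.8 m

Differences from OW-A: to OW-B (Δx, Δy, Δh) = (-40, 95, +2.4); to OW-C = (-60, 60, +1.4).
Determinant of the coordinate differences = (-40)·60 − (-60)·95 = 3300.
∂h/∂x = [(+2.4)·60 − (+1.4)·95] / 3300 = +0.003333
∂h/∂y = [(-40)·(+1.4) − (-60)·(+2.4)] / 3300 = +0.02667
h(195, -10) = 245.5 + (+0.003333)·(50) + (+0.02667)·(-220) = 245.5 +0.167 -5.867 = 239.800 m.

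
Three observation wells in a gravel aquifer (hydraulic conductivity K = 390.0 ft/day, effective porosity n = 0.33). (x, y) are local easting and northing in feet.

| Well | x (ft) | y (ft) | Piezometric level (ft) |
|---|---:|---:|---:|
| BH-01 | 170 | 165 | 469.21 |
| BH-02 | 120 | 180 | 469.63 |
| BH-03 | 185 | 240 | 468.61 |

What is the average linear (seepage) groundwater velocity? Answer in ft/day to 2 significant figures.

With h = a·x + b·y + c and BH-01 as origin, the differences give:
  (-50)·a + 15·b = +0.42
  15·a + 75·b = -0.60
Eliminate b (×75 and ×15, subtract): -3975·a = 40.500 → a = ∂h/∂x = -0.01019
Back-substitute: b = ∂h/∂y = -0.005962.
|∇h| = √(-0.01019² + -0.005962²) = 0.01181
Seepage velocity v = K·i/n = 390.0 × 0.01181 / 0.33 = 13.96 ft/day.

14 ft/day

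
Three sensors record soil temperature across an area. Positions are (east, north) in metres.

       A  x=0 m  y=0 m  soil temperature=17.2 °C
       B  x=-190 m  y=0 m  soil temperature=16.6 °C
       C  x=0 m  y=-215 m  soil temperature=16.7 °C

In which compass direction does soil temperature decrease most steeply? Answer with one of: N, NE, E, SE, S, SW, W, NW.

∂T/∂x = (16.6 − 17.2) / (-190 − 0) = +0.003158
∂T/∂y = (16.7 − 17.2) / (-215 − 0) = +0.002326
Steepest decrease is along −∇f = (-0.003158 E, -0.002326 N) → southwest.

SW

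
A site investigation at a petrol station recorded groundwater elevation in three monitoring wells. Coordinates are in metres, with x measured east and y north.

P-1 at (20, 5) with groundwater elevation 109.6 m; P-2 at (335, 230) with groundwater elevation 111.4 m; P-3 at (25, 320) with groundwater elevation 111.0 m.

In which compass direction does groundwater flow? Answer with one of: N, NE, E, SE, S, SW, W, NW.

With h = a·x + b·y + c and P-1 as origin, the differences give:
  315·a + 225·b = +1.8
  5·a + 315·b = +1.4
Eliminate b (×315 and ×225, subtract): 98100·a = 252.00 → a = ∂h/∂x = +0.002569
Back-substitute: b = ∂h/∂y = +0.004404.
Flow = −∇h = (-0.002569 east, -0.004404 north), which points southwest.

SW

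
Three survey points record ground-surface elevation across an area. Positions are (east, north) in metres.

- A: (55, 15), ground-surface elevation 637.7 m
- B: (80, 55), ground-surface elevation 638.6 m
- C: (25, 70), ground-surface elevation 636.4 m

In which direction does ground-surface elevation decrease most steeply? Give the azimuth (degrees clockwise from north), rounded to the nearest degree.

Differences from A: to B (Δx, Δy, Δh) = (25, 40, +0.9); to C = (-30, 55, -1.3).
Determinant of the coordinate differences = 25·55 − (-30)·40 = 2575.
∂z/∂x = [(+0.9)·55 − (-1.3)·40] / 2575 = +0.03942
∂z/∂y = [25·(-1.3) − (-30)·(+0.9)] / 2575 = -0.002136
Steepest decrease is along −∇f: components (-0.03942 E, +0.002136 N).
Azimuth = atan2(-0.03942, +0.002136) = 273.1° ≈ 273°.

273°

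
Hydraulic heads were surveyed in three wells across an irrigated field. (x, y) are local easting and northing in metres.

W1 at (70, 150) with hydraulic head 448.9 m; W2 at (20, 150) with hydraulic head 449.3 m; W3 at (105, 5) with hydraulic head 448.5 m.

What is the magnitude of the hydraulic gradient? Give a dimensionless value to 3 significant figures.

Three-point gradient (reference W1): Δ to W2 = (-50, 0, +0.4), Δ to W3 = (35, -145, -0.4).
∂h/∂x = -0.008000, ∂h/∂y = +0.0008276 (det = 7250).
|∇h| = √(-0.008000² + 0.0008276²) = 0.008043

0.00804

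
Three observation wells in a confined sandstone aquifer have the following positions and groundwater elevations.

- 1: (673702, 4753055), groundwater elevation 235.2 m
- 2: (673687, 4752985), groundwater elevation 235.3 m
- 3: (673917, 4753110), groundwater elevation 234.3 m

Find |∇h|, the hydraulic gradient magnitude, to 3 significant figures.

With h = a·x + b·y + c and 1 as origin, the differences give:
  (-15)·a + (-70)·b = +0.1
  215·a + 55·b = -0.9
Eliminate b (×55 and ×(-70), subtract): 14225·a = -57.50 → a = ∂h/∂x = -0.004042
Back-substitute: b = ∂h/∂y = -0.0005624.
|∇h| = √(-0.004042² + -0.0005624²) = 0.004081

0.00408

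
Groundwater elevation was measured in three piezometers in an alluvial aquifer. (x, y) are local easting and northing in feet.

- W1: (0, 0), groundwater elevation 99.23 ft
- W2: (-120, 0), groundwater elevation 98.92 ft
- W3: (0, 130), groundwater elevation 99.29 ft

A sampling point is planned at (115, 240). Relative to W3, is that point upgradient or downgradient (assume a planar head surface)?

∂h/∂x = (98.92 − 99.23) / (-120 − 0) = +0.002583
∂h/∂y = (99.29 − 99.23) / (130 − 0) = +0.0004615
Head at (115, 240) = 99.23 + (+0.002583)·(115) + (+0.0004615)·(240) = 99.64 ft.
That is higher than the 99.29 ft at W3, so the point is upgradient.

upgradient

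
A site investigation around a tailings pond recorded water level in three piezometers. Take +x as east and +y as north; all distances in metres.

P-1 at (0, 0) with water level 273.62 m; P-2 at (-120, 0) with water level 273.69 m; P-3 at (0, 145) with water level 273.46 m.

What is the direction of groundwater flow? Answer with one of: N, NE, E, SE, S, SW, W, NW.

∂h/∂x = (273.69 − 273.62) / (-120 − 0) = -0.0005833
∂h/∂y = (273.46 − 273.62) / (145 − 0) = -0.001103
Flow = −∇h = (+0.0005833 east, +0.001103 north), which points northeast.

NE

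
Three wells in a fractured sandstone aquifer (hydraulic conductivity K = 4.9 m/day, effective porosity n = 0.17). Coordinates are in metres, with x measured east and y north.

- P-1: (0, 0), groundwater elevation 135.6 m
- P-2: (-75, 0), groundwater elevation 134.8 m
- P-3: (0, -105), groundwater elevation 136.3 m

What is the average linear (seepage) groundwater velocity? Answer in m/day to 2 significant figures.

∂h/∂x = (134.8 − 135.6) / (-75 − 0) = +0.01067
∂h/∂y = (136.3 − 135.6) / (-105 − 0) = -0.006667
|∇h| = √(0.01067² + -0.006667²) = 0.01258
Seepage velocity v = K·i/n = 4.9 × 0.01258 / 0.17 = 0.3626 m/day.

0.36 m/day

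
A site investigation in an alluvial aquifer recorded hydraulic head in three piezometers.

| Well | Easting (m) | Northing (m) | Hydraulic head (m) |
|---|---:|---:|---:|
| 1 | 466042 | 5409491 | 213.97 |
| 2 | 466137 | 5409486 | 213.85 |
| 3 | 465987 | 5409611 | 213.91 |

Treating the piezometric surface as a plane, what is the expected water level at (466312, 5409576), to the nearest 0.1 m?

Differences from 1: to 2 (Δx, Δy, Δh) = (95, -5, -0.12); to 3 = (-55, 120, -0.06).
Determinant of the coordinate differences = 95·120 − (-55)·(-5) = 11125.
∂h/∂x = [(-0.12)·120 − (-0.06)·(-5)] / 11125 = -0.001321
∂h/∂y = [95·(-0.06) − (-55)·(-0.12)] / 11125 = -0.001106
h(466312, 5409576) = 213.97 + (-0.001321)·(270) + (-0.001106)·(85) = 213.97 -0.357 -0.094 = 213.519 m.

213.5 m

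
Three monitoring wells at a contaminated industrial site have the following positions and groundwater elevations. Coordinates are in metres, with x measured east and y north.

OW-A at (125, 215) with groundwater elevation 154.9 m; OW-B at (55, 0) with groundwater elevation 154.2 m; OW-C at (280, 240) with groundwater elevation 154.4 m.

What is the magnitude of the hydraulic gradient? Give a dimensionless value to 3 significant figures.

0.00603

Taking OW-A as reference: OW-B−OW-A = (-70, -215, -0.7); OW-C−OW-A = (155, 25, -0.5).
Solve a·Δx + b·Δy = Δh: det = (-70)·25 − 155·(-215) = 31575.
∂h/∂x = [(-0.7)·25 − (-0.5)·(-215)] / 31575 = -0.003959
∂h/∂y = [(-70)·(-0.5) − 155·(-0.7)] / 31575 = +0.004545
|∇h| = √(-0.003959² + 0.004545²) = 0.006027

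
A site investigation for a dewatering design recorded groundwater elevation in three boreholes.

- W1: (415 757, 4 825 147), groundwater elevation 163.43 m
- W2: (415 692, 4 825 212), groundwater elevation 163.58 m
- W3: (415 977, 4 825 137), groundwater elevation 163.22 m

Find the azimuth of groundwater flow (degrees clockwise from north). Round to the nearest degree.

148°

Taking W1 as reference: W2−W1 = (-65, 65, +0.15); W3−W1 = (220, -10, -0.21).
Determinant of the coordinate differences = (-65)·(-10) − 220·65 = -13650.
∂h/∂x = [(+0.15)·(-10) − (-0.21)·65] / -13650 = -0.0008901
∂h/∂y = [(-65)·(-0.21) − 220·(+0.15)] / -13650 = +0.001418
Flow direction (−∇h) has components (+0.0008901 E, -0.001418 N).
Azimuth = atan2(E, N) = atan2(+0.0008901, -0.001418) = 147.9° ≈ 148°.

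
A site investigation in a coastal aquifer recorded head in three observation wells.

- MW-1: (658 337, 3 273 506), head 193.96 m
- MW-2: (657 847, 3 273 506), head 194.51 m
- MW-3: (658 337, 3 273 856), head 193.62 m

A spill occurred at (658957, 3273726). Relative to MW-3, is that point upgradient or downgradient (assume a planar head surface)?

downgradient

∂h/∂x = (194.51 − 193.96) / (657847 − 658337) = -0.001122
∂h/∂y = (193.62 − 193.96) / (3273856 − 3273506) = -0.0009714
Head at (658957, 3273726) = 193.96 + (-0.001122)·(620) + (-0.0009714)·(220) = 193.05 m.
That is lower than the 193.62 m at MW-3, so the point is downgradient.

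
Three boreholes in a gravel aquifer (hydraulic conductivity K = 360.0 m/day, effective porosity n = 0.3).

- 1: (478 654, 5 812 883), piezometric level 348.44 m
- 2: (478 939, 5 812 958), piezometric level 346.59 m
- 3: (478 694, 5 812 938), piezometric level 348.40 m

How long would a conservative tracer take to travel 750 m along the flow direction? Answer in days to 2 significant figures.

Three-point gradient (reference 1): Δ to 2 = (285, 75, -1.85), Δ to 3 = (40, 55, -0.04).
∂h/∂x = -0.007791, ∂h/∂y = +0.004939 (det = 12675).
|∇h| = √(-0.007791² + 0.004939²) = 0.009225
Seepage velocity v = K·i/n = 360.0 × 0.009225 / 0.3 = 11.07 m/day.
t = 750 / 11.07 = 67.75 days.

68 days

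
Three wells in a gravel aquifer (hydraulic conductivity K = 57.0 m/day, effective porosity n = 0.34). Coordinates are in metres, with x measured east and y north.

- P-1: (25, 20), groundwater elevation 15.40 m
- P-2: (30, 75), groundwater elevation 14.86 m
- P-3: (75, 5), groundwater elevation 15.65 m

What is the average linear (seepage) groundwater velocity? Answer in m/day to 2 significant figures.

Three-point gradient (reference P-1): Δ to P-2 = (5, 55, -0.54), Δ to P-3 = (50, -15, +0.25).
∂h/∂x = +0.002000, ∂h/∂y = -0.01000 (det = -2825).
|∇h| = √(0.002000² + -0.01000²) = 0.0102
Seepage velocity v = K·i/n = 57.0 × 0.0102 / 0.34 = 1.71 m/day.

1.7 m/day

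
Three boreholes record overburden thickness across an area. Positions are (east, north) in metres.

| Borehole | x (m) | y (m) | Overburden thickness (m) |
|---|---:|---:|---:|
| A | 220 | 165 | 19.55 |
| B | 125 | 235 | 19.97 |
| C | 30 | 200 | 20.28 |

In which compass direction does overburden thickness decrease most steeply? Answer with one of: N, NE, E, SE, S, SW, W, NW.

E

Differences from A: to B (Δx, Δy, Δh) = (-95, 70, +0.42); to C = (-190, 35, +0.73).
Determinant of the coordinate differences = (-95)·35 − (-190)·70 = 9975.
∂d/∂x = [(+0.42)·35 − (+0.73)·70] / 9975 = -0.003649
∂d/∂y = [(-95)·(+0.73) − (-190)·(+0.42)] / 9975 = +0.001048
Steepest decrease is along −∇f = (+0.003649 E, -0.001048 N) → east.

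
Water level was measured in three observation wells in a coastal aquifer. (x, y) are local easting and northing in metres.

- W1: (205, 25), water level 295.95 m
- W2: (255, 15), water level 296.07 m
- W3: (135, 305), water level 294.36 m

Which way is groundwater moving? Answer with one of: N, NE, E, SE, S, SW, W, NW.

Taking W1 as reference: W2−W1 = (50, -10, +0.12); W3−W1 = (-70, 280, -1.59).
Solve a·Δx + b·Δy = Δh: det = 50·280 − (-70)·(-10) = 13300.
∂h/∂x = [(+0.12)·280 − (-1.59)·(-10)] / 13300 = +0.001331
∂h/∂y = [50·(-1.59) − (-70)·(+0.12)] / 13300 = -0.005346
Flow = −∇h = (-0.001331 east, +0.005346 north), which points north.

N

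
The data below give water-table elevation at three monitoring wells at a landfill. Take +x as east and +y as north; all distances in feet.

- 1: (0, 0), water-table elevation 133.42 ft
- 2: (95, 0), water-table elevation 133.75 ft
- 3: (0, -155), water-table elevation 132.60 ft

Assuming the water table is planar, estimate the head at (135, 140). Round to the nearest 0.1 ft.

∂h/∂x = (133.75 − 133.42) / (95 − 0) = +0.003474
∂h/∂y = (132.60 − 133.42) / (-155 − 0) = +0.005290
h(135, 140) = 133.42 + (+0.003474)·(135) + (+0.005290)·(140) = 133.42 +0.469 +0.741 = 134.630 ft.

134.6 ft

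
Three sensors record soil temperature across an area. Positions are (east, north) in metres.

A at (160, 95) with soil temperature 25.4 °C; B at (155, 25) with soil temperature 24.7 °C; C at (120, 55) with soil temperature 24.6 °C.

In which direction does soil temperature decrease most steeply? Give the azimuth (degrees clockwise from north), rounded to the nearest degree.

229°

With T = a·x + b·y + c and A as origin, the differences give:
  (-5)·a + (-70)·b = -0.7
  (-40)·a + (-40)·b = -0.8
Eliminate b (×(-40) and ×(-70), subtract): -2600·a = -28.00 → a = ∂T/∂x = +0.01077
Back-substitute: b = ∂T/∂y = +0.009231.
Steepest decrease is along −∇f: components (-0.01077 E, -0.009231 N).
Azimuth = atan2(-0.01077, -0.009231) = 229.4° ≈ 229°.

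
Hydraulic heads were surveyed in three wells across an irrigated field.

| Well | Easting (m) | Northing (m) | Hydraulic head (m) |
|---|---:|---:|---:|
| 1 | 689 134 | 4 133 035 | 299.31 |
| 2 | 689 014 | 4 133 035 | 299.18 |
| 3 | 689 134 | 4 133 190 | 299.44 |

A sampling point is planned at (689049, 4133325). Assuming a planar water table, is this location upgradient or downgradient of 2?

∂h/∂x = (299.18 − 299.31) / (689014 − 689134) = +0.001083
∂h/∂y = (299.44 − 299.31) / (4133190 − 4133035) = +0.0008387
Head at (689049, 4133325) = 299.31 + (+0.001083)·(-85) + (+0.0008387)·(290) = 299.46 m.
That is higher than the 299.18 m at 2, so the point is upgradient.

upgradient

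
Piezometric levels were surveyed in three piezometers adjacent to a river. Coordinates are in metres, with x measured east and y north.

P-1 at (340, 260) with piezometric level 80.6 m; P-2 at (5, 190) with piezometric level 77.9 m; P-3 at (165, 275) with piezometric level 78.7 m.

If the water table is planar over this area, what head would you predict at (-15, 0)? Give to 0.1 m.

79.5 m

With h = a·x + b·y + c and P-1 as origin, the differences give:
  (-335)·a + (-70)·b = -2.7
  (-175)·a + 15·b = -1.9
Eliminate b (×15 and ×(-70), subtract): -17275·a = -173.50 → a = ∂h/∂x = +0.01004
Back-substitute: b = ∂h/∂y = -0.009493.
h(-15, 0) = 80.6 + (+0.01004)·(-355) + (-0.009493)·(-260) = 80.6 -3.565 +2.468 = 79.503 m.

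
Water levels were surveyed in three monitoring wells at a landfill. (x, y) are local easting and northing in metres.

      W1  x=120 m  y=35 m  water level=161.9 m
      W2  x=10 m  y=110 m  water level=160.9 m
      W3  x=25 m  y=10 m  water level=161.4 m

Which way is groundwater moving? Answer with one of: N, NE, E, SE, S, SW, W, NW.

Differences from W1: to W2 (Δx, Δy, Δh) = (-110, 75, -1.0); to W3 = (-95, -25, -0.5).
Determinant of the coordinate differences = (-110)·(-25) − (-95)·75 = 9875.
∂h/∂x = [(-1.0)·(-25) − (-0.5)·75] / 9875 = +0.006329
∂h/∂y = [(-110)·(-0.5) − (-95)·(-1.0)] / 9875 = -0.004051
Flow = −∇h = (-0.006329 east, +0.004051 north), which points northwest.

NW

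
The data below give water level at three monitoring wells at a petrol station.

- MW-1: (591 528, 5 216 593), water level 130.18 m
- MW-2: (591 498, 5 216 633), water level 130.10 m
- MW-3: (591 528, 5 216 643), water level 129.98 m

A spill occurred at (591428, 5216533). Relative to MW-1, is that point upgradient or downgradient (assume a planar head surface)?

Taking MW-1 as reference: MW-2−MW-1 = (-30, 40, -0.08); MW-3−MW-1 = (0, 50, -0.20).
Determinant of the coordinate differences = (-30)·50 − 0·40 = -1500.
∂h/∂x = [(-0.08)·50 − (-0.20)·40] / -1500 = -0.002667
∂h/∂y = [(-30)·(-0.20) − 0·(-0.08)] / -1500 = -0.004000
Head at (591428, 5216533) = 130.18 + (-0.002667)·(-100) + (-0.004000)·(-60) = 130.69 m.
That is higher than the 130.18 m at MW-1, so the point is upgradient.

upgradient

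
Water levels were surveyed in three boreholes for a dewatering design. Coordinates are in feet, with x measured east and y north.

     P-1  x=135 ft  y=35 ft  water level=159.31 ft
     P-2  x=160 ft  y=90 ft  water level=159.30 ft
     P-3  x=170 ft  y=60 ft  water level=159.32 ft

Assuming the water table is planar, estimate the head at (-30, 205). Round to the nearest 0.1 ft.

159.1 ft

Taking P-1 as reference: P-2−P-1 = (25, 55, -0.01); P-3−P-1 = (35, 25, +0.01).
Determinant of the coordinate differences = 25·25 − 35·55 = -1300.
∂h/∂x = [(-0.01)·25 − (+0.01)·55] / -1300 = +0.0006154
∂h/∂y = [25·(+0.01) − 35·(-0.01)] / -1300 = -0.0004615
h(-30, 205) = 159.31 + (+0.0006154)·(-165) + (-0.0004615)·(170) = 159.31 -0.102 -0.078 = 159.130 ft.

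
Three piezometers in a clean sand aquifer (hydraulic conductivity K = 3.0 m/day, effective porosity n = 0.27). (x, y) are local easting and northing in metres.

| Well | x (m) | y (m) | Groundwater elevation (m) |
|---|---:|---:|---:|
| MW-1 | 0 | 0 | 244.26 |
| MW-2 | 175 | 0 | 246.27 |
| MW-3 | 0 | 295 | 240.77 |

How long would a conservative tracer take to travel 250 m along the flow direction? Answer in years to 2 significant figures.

∂h/∂x = (246.27 − 244.26) / (175 − 0) = +0.01149
∂h/∂y = (240.77 − 244.26) / (295 − 0) = -0.01183
|∇h| = √(0.01149² + -0.01183²) = 0.01649
Seepage velocity v = K·i/n = 3.0 × 0.01649 / 0.27 = 0.1832 m/day.
t = 250 / 0.1832 = 1365 days = 3.74 years.

3.7 years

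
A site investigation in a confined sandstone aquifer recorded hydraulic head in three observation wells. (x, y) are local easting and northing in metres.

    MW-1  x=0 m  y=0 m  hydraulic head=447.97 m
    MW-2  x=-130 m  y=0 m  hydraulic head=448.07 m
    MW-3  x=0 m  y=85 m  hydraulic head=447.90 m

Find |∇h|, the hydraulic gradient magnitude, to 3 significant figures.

0.00113

∂h/∂x = (448.07 − 447.97) / (-130 − 0) = -0.0007692
∂h/∂y = (447.90 − 447.97) / (85 − 0) = -0.0008235
|∇h| = √(-0.0007692² + -0.0008235²) = 0.001127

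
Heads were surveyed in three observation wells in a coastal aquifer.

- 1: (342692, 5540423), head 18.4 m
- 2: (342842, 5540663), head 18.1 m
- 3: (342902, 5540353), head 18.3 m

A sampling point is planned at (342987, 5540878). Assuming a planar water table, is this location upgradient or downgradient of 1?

downgradient

With h = a·x + b·y + c and 1 as origin, the differences give:
  150·a + 240·b = -0.3
  210·a + (-70)·b = -0.1
Eliminate b (×(-70) and ×240, subtract): -60900·a = 45.00 → a = ∂h/∂x = -0.0007389
Back-substitute: b = ∂h/∂y = -0.0007882.
Head at (342987, 5540878) = 18.4 + (-0.0007389)·(295) + (-0.0007882)·(455) = 17.82 m.
That is lower than the 18.4 m at 1, so the point is downgradient.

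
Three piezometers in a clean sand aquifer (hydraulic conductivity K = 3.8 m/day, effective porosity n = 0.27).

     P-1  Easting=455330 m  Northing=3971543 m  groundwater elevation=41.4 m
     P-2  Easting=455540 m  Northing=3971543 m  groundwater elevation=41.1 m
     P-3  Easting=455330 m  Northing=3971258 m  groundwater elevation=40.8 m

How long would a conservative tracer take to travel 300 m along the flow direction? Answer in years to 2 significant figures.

∂h/∂x = (41.1 − 41.4) / (455540 − 455330) = -0.001429
∂h/∂y = (40.8 − 41.4) / (3971258 − 3971543) = +0.002105
|∇h| = √(-0.001429² + 0.002105²) = 0.002544
Seepage velocity v = K·i/n = 3.8 × 0.002544 / 0.27 = 0.0358 m/day.
t = 300 / 0.0358 = 8380 days = 22.9 years.

23 years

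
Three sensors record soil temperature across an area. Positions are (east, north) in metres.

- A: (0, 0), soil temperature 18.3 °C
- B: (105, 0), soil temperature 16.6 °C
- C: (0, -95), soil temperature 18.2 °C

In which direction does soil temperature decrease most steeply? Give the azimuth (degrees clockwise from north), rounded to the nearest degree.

094°

∂T/∂x = (16.6 − 18.3) / (105 − 0) = -0.01619
∂T/∂y = (18.2 − 18.3) / (-95 − 0) = +0.001053
Steepest decrease is along −∇f: components (+0.01619 E, -0.001053 N).
Azimuth = atan2(+0.01619, -0.001053) = 93.7° ≈ 094°.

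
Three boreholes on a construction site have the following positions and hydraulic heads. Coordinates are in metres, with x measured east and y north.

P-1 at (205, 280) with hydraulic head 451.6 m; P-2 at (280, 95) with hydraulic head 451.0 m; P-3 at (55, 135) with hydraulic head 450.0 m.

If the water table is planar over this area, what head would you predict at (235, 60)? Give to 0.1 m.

Taking P-1 as reference: P-2−P-1 = (75, -185, -0.6); P-3−P-1 = (-150, -145, -1.6).
Determinant of the coordinate differences = 75·(-145) − (-150)·(-185) = -38625.
∂h/∂x = [(-0.6)·(-145) − (-1.6)·(-185)] / -38625 = +0.005411
∂h/∂y = [75·(-1.6) − (-150)·(-0.6)] / -38625 = +0.005437
h(235, 60) = 451.6 + (+0.005411)·(30) + (+0.005437)·(-220) = 451.6 +0.162 -1.196 = 450.566 m.

450.6 m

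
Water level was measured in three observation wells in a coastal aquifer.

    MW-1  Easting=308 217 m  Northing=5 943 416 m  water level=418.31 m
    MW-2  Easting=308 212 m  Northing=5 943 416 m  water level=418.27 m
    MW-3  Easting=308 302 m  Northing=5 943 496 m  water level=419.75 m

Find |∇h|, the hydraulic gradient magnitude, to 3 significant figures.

0.0124

Differences from MW-1: to MW-2 (Δx, Δy, Δh) = (-5, 0, -0.04); to MW-3 = (85, 80, +1.44).
Solve a·Δx + b·Δy = Δh: det = (-5)·80 − 85·0 = -400.
∂h/∂x = [(-0.04)·80 − (+1.44)·0] / -400 = +0.008000
∂h/∂y = [(-5)·(+1.44) − 85·(-0.04)] / -400 = +0.009500
|∇h| = √(0.008000² + 0.009500²) = 0.01242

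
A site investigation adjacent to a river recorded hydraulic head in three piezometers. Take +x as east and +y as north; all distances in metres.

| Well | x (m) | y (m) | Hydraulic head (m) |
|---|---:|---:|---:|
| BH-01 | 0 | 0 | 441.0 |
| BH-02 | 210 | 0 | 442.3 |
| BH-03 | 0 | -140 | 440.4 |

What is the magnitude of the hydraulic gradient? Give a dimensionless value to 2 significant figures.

0.0075

∂h/∂x = (442.3 − 441.0) / (210 − 0) = +0.006190
∂h/∂y = (440.4 − 441.0) / (-140 − 0) = +0.004286
|∇h| = √(0.006190² + 0.004286²) = 0.007529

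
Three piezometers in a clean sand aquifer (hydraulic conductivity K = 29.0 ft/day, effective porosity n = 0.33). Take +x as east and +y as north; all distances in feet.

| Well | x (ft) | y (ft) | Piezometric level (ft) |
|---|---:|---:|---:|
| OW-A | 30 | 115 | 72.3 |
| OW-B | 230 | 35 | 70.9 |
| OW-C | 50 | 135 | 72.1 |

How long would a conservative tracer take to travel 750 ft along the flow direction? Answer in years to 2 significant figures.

Differences from OW-A: to OW-B (Δx, Δy, Δh) = (200, -80, -1.4); to OW-C = (20, 20, -0.2).
Solve a·Δx + b·Δy = Δh: det = 200·20 − 20·(-80) = 5600.
∂h/∂x = [(-1.4)·20 − (-0.2)·(-80)] / 5600 = -0.007857
∂h/∂y = [200·(-0.2) − 20·(-1.4)] / 5600 = -0.002143
|∇h| = √(-0.007857² + -0.002143²) = 0.008144
Seepage velocity v = K·i/n = 29.0 × 0.008144 / 0.33 = 0.7157 ft/day.
t = 750 / 0.7157 = 1048 days = 2.87 years.

2.9 years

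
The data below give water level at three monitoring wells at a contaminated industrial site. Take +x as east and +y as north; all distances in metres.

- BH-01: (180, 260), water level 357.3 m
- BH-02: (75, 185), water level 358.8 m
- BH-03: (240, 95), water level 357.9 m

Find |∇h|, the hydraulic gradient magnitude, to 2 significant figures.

0.012

With h = a·x + b·y + c and BH-01 as origin, the differences give:
  (-105)·a + (-75)·b = +1.5
  60·a + (-165)·b = +0.6
Eliminate b (×(-165) and ×(-75), subtract): 21825·a = -202.50 → a = ∂h/∂x = -0.009278
Back-substitute: b = ∂h/∂y = -0.007010.
|∇h| = √(-0.009278² + -0.007010²) = 0.01163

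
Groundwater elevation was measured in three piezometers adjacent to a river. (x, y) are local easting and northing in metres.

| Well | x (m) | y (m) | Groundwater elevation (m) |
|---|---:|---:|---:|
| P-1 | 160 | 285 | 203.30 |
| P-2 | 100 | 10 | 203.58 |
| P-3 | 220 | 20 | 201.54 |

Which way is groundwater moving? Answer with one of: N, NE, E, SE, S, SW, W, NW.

With h = a·x + b·y + c and P-1 as origin, the differences give:
  (-60)·a + (-275)·b = +0.28
  60·a + (-265)·b = -1.76
Eliminate b (×(-265) and ×(-275), subtract): 32400·a = -558.200 → a = ∂h/∂x = -0.01723
Back-substitute: b = ∂h/∂y = +0.002741.
Flow = −∇h = (+0.01723 east, -0.002741 north), which points east.

E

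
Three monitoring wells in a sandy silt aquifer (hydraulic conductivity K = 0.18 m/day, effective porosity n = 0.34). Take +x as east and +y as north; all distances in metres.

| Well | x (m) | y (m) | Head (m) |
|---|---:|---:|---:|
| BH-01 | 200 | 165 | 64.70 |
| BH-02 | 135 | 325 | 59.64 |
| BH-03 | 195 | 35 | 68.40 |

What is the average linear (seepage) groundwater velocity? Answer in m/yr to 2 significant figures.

5.7 m/yr

Taking BH-01 as reference: BH-02−BH-01 = (-65, 160, -5.06); BH-03−BH-01 = (-5, -130, +3.70).
Solve a·Δx + b·Δy = Δh: det = (-65)·(-130) − (-5)·160 = 9250.
∂h/∂x = [(-5.06)·(-130) − (+3.70)·160] / 9250 = +0.007114
∂h/∂y = [(-65)·(+3.70) − (-5)·(-5.06)] / 9250 = -0.02874
|∇h| = √(0.007114² + -0.02874²) = 0.02961
Seepage velocity v = K·i/n = 0.18 × 0.02961 / 0.34 = 0.01568 m/day = 5.727 m/yr.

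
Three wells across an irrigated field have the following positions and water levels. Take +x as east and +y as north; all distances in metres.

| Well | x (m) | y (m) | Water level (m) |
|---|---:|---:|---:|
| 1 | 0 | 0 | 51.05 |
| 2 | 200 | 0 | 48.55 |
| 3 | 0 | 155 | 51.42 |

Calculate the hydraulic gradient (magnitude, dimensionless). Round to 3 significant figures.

∂h/∂x = (48.55 − 51.05) / (200 − 0) = -0.01250
∂h/∂y = (51.42 − 51.05) / (155 − 0) = +0.002387
|∇h| = √(-0.01250² + 0.002387²) = 0.01273

0.0127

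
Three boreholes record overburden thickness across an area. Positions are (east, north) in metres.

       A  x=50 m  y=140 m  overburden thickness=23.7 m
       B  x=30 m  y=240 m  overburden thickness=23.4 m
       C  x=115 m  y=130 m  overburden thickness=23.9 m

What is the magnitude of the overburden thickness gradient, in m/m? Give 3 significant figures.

0.00365 m/m

Taking A as reference: B−A = (-20, 100, -0.3); C−A = (65, -10, +0.2).
Solve a·Δx + b·Δy = Δd: det = (-20)·(-10) − 65·100 = -6300.
∂d/∂x = [(-0.3)·(-10) − (+0.2)·100] / -6300 = +0.002698
∂d/∂y = [(-20)·(+0.2) − 65·(-0.3)] / -6300 = -0.002460
|∇f| = √(0.002698² + -0.002460²) = 0.003651 m/m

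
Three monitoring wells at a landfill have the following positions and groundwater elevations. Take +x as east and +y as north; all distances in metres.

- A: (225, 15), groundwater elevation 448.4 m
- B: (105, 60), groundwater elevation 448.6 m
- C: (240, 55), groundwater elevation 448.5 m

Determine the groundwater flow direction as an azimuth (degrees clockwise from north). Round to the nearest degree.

Taking A as reference: B−A = (-120, 45, +0.2); C−A = (15, 40, +0.1).
Determinant of the coordinate differences = (-120)·40 − 15·45 = -5475.
∂h/∂x = [(+0.2)·40 − (+0.1)·45] / -5475 = -0.0006393
∂h/∂y = [(-120)·(+0.1) − 15·(+0.2)] / -5475 = +0.002740
Flow direction (−∇h) has components (+0.0006393 E, -0.002740 N).
Azimuth = atan2(E, N) = atan2(+0.0006393, -0.002740) = 166.9° ≈ 167°.

167°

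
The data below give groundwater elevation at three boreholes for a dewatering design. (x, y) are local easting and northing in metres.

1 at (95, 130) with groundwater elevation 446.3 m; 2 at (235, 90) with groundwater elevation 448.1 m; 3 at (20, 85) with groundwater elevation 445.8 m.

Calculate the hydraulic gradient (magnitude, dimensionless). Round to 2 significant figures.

With h = a·x + b·y + c and 1 as origin, the differences give:
  140·a + (-40)·b = +1.8
  (-75)·a + (-45)·b = -0.5
Eliminate b (×(-45) and ×(-40), subtract): -9300·a = -101.00 → a = ∂h/∂x = +0.01086
Back-substitute: b = ∂h/∂y = -0.006989.
|∇h| = √(0.01086² + -0.006989²) = 0.01291

0.013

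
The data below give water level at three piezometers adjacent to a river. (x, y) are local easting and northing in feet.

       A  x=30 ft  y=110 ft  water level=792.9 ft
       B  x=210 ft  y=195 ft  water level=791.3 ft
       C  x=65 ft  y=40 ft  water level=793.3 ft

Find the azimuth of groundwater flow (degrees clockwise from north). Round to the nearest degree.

031°

Three-point gradient (reference A): Δ to B = (180, 85, -1.6), Δ to C = (35, -70, +0.4).
∂h/∂x = -0.005008, ∂h/∂y = -0.008218 (det = -15575).
Flow direction (−∇h) has components (+0.005008 E, +0.008218 N).
Azimuth = atan2(E, N) = atan2(+0.005008, +0.008218) = 31.4° ≈ 031°.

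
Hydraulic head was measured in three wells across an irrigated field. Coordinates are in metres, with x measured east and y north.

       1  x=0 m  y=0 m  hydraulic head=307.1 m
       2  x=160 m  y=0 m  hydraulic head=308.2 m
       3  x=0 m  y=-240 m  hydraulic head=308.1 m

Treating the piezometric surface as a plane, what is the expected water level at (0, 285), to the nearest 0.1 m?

305.9 m

∂h/∂x = (308.2 − 307.1) / (160 − 0) = +0.006875
∂h/∂y = (308.1 − 307.1) / (-240 − 0) = -0.004167
h(0, 285) = 307.1 + (+0.006875)·(0) + (-0.004167)·(285) = 307.1 +0.000 -1.188 = 305.913 m.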